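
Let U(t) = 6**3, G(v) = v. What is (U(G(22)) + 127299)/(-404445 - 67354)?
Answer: -127515/471799 ≈ -0.27027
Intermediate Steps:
U(t) = 216
(U(G(22)) + 127299)/(-404445 - 67354) = (216 + 127299)/(-404445 - 67354) = 127515/(-471799) = 127515*(-1/471799) = -127515/471799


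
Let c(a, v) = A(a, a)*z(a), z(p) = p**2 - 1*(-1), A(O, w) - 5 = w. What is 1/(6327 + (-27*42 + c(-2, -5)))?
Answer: 1/5208 ≈ 0.00019201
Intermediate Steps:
A(O, w) = 5 + w
z(p) = 1 + p**2 (z(p) = p**2 + 1 = 1 + p**2)
c(a, v) = (1 + a**2)*(5 + a) (c(a, v) = (5 + a)*(1 + a**2) = (1 + a**2)*(5 + a))
1/(6327 + (-27*42 + c(-2, -5))) = 1/(6327 + (-27*42 + (1 + (-2)**2)*(5 - 2))) = 1/(6327 + (-1134 + (1 + 4)*3)) = 1/(6327 + (-1134 + 5*3)) = 1/(6327 + (-1134 + 15)) = 1/(6327 - 1119) = 1/5208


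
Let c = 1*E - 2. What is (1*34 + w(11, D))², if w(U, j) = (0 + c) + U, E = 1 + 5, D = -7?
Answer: 2401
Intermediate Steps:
E = 6
c = 4 (c = 1*6 - 2 = 6 - 2 = 4)
w(U, j) = 4 + U (w(U, j) = (0 + 4) + U = 4 + U)
(1*34 + w(11, D))² = (1*34 + (4 + 11))² = (34 + 15)² = 49² = 2401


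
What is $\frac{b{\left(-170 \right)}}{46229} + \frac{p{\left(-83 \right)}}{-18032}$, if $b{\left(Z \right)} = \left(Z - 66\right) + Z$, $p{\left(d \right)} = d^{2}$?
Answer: $- \frac{325792573}{833601328} \approx -0.39083$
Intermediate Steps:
$b{\left(Z \right)} = -66 + 2 Z$ ($b{\left(Z \right)} = \left(-66 + Z\right) + Z = -66 + 2 Z$)
$\frac{b{\left(-170 \right)}}{46229} + \frac{p{\left(-83 \right)}}{-18032} = \frac{-66 + 2 \left(-170\right)}{46229} + \frac{\left(-83\right)^{2}}{-18032} = \left(-66 - 340\right) \frac{1}{46229} + 6889 \left(- \frac{1}{18032}\right) = \left(-406\right) \frac{1}{46229} - \frac{6889}{18032} = - \frac{406}{46229} - \frac{6889}{18032} = - \frac{325792573}{833601328}$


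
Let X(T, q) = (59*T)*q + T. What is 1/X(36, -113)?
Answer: -1/239976 ≈ -4.1671e-6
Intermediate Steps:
X(T, q) = T + 59*T*q (X(T, q) = 59*T*q + T = T + 59*T*q)
1/X(36, -113) = 1/(36*(1 + 59*(-113))) = 1/(36*(1 - 6667)) = 1/(36*(-6666)) = 1/(-239976) = -1/239976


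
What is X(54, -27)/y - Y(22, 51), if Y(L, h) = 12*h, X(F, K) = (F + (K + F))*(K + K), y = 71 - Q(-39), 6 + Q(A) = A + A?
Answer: -99234/155 ≈ -640.22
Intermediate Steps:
Q(A) = -6 + 2*A (Q(A) = -6 + (A + A) = -6 + 2*A)
y = 155 (y = 71 - (-6 + 2*(-39)) = 71 - (-6 - 78) = 71 - 1*(-84) = 71 + 84 = 155)
X(F, K) = 2*K*(K + 2*F) (X(F, K) = (F + (F + K))*(2*K) = (K + 2*F)*(2*K) = 2*K*(K + 2*F))
X(54, -27)/y - Y(22, 51) = (2*(-27)*(-27 + 2*54))/155 - 12*51 = (2*(-27)*(-27 + 108))*(1/155) - 1*612 = (2*(-27)*81)*(1/155) - 612 = -4374*1/155 - 612 = -4374/155 - 612 = -99234/155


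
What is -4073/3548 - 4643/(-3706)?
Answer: 689413/6574444 ≈ 0.10486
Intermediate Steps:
-4073/3548 - 4643/(-3706) = -4073*1/3548 - 4643*(-1/3706) = -4073/3548 + 4643/3706 = 689413/6574444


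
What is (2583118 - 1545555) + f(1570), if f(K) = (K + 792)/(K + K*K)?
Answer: 1279559007486/1233235 ≈ 1.0376e+6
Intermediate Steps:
f(K) = (792 + K)/(K + K²)
(2583118 - 1545555) + f(1570) = (2583118 - 1545555) + (792 + 1570)/(1570*(1 + 1570)) = 1037563 + (1/1570)*2362/1571 = 1037563 + (1/1570)*(1/1571)*2362 = 1037563 + 1181/1233235 = 1279559007486/1233235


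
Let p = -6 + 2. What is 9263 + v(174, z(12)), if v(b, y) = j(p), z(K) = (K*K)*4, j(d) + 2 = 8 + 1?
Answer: 9270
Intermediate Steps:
p = -4
j(d) = 7 (j(d) = -2 + (8 + 1) = -2 + 9 = 7)
z(K) = 4*K² (z(K) = K²*4 = 4*K²)
v(b, y) = 7
9263 + v(174, z(12)) = 9263 + 7 = 9270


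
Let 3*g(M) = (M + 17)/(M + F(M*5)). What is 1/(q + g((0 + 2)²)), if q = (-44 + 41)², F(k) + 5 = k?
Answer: 19/178 ≈ 0.10674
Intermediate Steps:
F(k) = -5 + k
q = 9 (q = (-3)² = 9)
g(M) = (17 + M)/(3*(-5 + 6*M)) (g(M) = ((M + 17)/(M + (-5 + M*5)))/3 = ((17 + M)/(M + (-5 + 5*M)))/3 = ((17 + M)/(-5 + 6*M))/3 = (17 + M)/(3*(-5 + 6*M)))
1/(q + g((0 + 2)²)) = 1/(9 + (17 + (0 + 2)²)/(3*(-5 + 6*(0 + 2)²))) = 1/(9 + (17 + 2²)/(3*(-5 + 6*2²))) = 1/(9 + (17 + 4)/(3*(-5 + 6*4))) = 1/(9 + (⅓)*21/(-5 + 24)) = 1/(9 + (⅓)*21/19) = 1/(9 + (⅓)*(1/19)*21) = 1/(9 + 7/19) = 1/(178/19) = 19/178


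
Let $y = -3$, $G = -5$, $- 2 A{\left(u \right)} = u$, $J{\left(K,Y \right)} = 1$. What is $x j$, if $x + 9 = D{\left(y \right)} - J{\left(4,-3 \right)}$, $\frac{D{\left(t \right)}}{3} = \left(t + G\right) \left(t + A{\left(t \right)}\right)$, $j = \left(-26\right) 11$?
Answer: $-7436$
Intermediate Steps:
$A{\left(u \right)} = - \frac{u}{2}$
$j = -286$
$D{\left(t \right)} = \frac{3 t \left(-5 + t\right)}{2}$ ($D{\left(t \right)} = 3 \left(t - 5\right) \left(t - \frac{t}{2}\right) = 3 \left(-5 + t\right) \frac{t}{2} = 3 \frac{t \left(-5 + t\right)}{2} = \frac{3 t \left(-5 + t\right)}{2}$)
$x = 26$ ($x = -9 - \left(1 + \frac{9 \left(-5 - 3\right)}{2}\right) = -9 - \left(1 + \frac{9}{2} \left(-8\right)\right) = -9 + \left(36 - 1\right) = -9 + 35 = 26$)
$x j = 26 \left(-286\right) = -7436$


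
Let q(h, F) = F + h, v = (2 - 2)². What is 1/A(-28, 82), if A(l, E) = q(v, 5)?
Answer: ⅕ ≈ 0.20000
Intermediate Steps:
v = 0 (v = 0² = 0)
A(l, E) = 5 (A(l, E) = 5 + 0 = 5)
1/A(-28, 82) = 1/5 = ⅕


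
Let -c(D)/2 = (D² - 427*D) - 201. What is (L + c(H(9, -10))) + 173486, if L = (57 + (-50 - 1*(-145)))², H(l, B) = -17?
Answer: 181896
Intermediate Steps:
L = 23104 (L = (57 + (-50 + 145))² = (57 + 95)² = 152² = 23104)
c(D) = 402 - 2*D² + 854*D (c(D) = -2*((D² - 427*D) - 201) = -2*(-201 + D² - 427*D) = 402 - 2*D² + 854*D)
(L + c(H(9, -10))) + 173486 = (23104 + (402 - 2*(-17)² + 854*(-17))) + 173486 = (23104 + (402 - 2*289 - 14518)) + 173486 = (23104 + (402 - 578 - 14518)) + 173486 = (23104 - 14694) + 173486 = 8410 + 173486 = 181896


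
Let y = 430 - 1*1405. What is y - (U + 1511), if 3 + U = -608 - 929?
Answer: -946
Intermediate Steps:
y = -975 (y = 430 - 1405 = -975)
U = -1540 (U = -3 + (-608 - 929) = -3 - 1537 = -1540)
y - (U + 1511) = -975 - (-1540 + 1511) = -975 - 1*(-29) = -975 + 29 = -946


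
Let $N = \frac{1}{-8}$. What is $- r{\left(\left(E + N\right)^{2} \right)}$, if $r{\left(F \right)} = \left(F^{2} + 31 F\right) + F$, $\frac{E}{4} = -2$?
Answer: $- \frac{26503425}{4096} \approx -6470.6$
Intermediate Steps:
$N = - \frac{1}{8} \approx -0.125$
$E = -8$ ($E = 4 \left(-2\right) = -8$)
$r{\left(F \right)} = F^{2} + 32 F$
$- r{\left(\left(E + N\right)^{2} \right)} = - \left(-8 - \frac{1}{8}\right)^{2} \left(32 + \left(-8 - \frac{1}{8}\right)^{2}\right) = - \left(- \frac{65}{8}\right)^{2} \left(32 + \left(- \frac{65}{8}\right)^{2}\right) = - \frac{4225 \left(32 + \frac{4225}{64}\right)}{64} = - \frac{4225 \cdot 6273}{64 \cdot 64} = \left(-1\right) \frac{26503425}{4096} = - \frac{26503425}{4096}$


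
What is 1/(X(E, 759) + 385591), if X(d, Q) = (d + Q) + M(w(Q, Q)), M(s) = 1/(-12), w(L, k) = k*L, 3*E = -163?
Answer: 12/4635547 ≈ 2.5887e-6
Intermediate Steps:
E = -163/3 (E = (⅓)*(-163) = -163/3 ≈ -54.333)
w(L, k) = L*k
M(s) = -1/12
X(d, Q) = -1/12 + Q + d (X(d, Q) = (d + Q) - 1/12 = (Q + d) - 1/12 = -1/12 + Q + d)
1/(X(E, 759) + 385591) = 1/((-1/12 + 759 - 163/3) + 385591) = 1/(8455/12 + 385591) = 1/(4635547/12) = 12/4635547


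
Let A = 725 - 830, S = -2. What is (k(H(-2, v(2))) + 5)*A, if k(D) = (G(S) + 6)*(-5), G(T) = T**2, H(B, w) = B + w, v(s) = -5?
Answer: 4725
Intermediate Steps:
A = -105
k(D) = -50 (k(D) = ((-2)**2 + 6)*(-5) = (4 + 6)*(-5) = 10*(-5) = -50)
(k(H(-2, v(2))) + 5)*A = (-50 + 5)*(-105) = -45*(-105) = 4725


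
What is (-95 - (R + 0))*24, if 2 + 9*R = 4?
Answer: -6856/3 ≈ -2285.3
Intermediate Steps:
R = 2/9 (R = -2/9 + (1/9)*4 = -2/9 + 4/9 = 2/9 ≈ 0.22222)
(-95 - (R + 0))*24 = (-95 - (2/9 + 0))*24 = (-95 - 1*2/9)*24 = (-95 - 2/9)*24 = -857/9*24 = -6856/3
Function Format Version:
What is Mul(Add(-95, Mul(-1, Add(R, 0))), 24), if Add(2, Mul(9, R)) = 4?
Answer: Rational(-6856, 3) ≈ -2285.3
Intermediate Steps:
R = Rational(2, 9) (R = Add(Rational(-2, 9), Mul(Rational(1, 9), 4)) = Add(Rational(-2, 9), Rational(4, 9)) = Rational(2, 9) ≈ 0.22222)
Mul(Add(-95, Mul(-1, Add(R, 0))), 24) = Mul(Add(-95, Mul(-1, Add(Rational(2, 9), 0))), 24) = Mul(Add(-95, Mul(-1, Rational(2, 9))), 24) = Mul(Add(-95, Rational(-2, 9)), 24) = Mul(Rational(-857, 9), 24) = Rational(-6856, 3)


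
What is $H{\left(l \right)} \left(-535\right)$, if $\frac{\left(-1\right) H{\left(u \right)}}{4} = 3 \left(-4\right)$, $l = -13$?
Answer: $-25680$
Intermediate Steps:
$H{\left(u \right)} = 48$ ($H{\left(u \right)} = - 4 \cdot 3 \left(-4\right) = \left(-4\right) \left(-12\right) = 48$)
$H{\left(l \right)} \left(-535\right) = 48 \left(-535\right) = -25680$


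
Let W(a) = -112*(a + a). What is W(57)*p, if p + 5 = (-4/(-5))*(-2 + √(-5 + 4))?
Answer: 421344/5 - 51072*I/5 ≈ 84269.0 - 10214.0*I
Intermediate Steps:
W(a) = -224*a
p = -33/5 + 4*I/5 (p = -5 + (-4/(-5))*(-2 + √(-5 + 4)) = -5 + (-4*(-⅕))*(-2 + √(-1)) = -5 + 4*(-2 + I)/5 = -5 + (-8/5 + 4*I/5) = -33/5 + 4*I/5 ≈ -6.6 + 0.8*I)
W(57)*p = (-224*57)*(-33/5 + 4*I/5) = -12768*(-33/5 + 4*I/5) = 421344/5 - 51072*I/5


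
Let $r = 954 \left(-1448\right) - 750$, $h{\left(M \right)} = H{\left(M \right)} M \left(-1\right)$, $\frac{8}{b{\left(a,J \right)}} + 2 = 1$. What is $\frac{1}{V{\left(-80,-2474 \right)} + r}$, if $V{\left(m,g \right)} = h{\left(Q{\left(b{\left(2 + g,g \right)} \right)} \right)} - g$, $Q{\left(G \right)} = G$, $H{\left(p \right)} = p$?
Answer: $- \frac{1}{1379732} \approx -7.2478 \cdot 10^{-7}$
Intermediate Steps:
$b{\left(a,J \right)} = -8$ ($b{\left(a,J \right)} = \frac{8}{-2 + 1} = \frac{8}{-1} = 8 \left(-1\right) = -8$)
$h{\left(M \right)} = - M^{2}$ ($h{\left(M \right)} = M M \left(-1\right) = M^{2} \left(-1\right) = - M^{2}$)
$V{\left(m,g \right)} = -64 - g$ ($V{\left(m,g \right)} = - \left(-8\right)^{2} - g = \left(-1\right) 64 - g = -64 - g$)
$r = -1382142$ ($r = -1381392 - 750 = -1382142$)
$\frac{1}{V{\left(-80,-2474 \right)} + r} = \frac{1}{\left(-64 - -2474\right) - 1382142} = \frac{1}{\left(-64 + 2474\right) - 1382142} = \frac{1}{2410 - 1382142} = \frac{1}{-1379732} = - \frac{1}{1379732}$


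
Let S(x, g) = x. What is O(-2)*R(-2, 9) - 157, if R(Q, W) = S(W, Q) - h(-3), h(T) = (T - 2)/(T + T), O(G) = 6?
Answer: -108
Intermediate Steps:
h(T) = (-2 + T)/(2*T) (h(T) = (-2 + T)/((2*T)) = (-2 + T)*(1/(2*T)) = (-2 + T)/(2*T))
R(Q, W) = -⅚ + W (R(Q, W) = W - (-2 - 3)/(2*(-3)) = W - (-1)*(-5)/(2*3) = W - 1*⅚ = W - ⅚ = -⅚ + W)
O(-2)*R(-2, 9) - 157 = 6*(-⅚ + 9) - 157 = 6*(49/6) - 157 = 49 - 157 = -108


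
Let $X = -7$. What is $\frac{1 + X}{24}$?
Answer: $- \frac{1}{4} \approx -0.25$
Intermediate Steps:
$\frac{1 + X}{24} = \frac{1 - 7}{24} = \left(-6\right) \frac{1}{24} = - \frac{1}{4}$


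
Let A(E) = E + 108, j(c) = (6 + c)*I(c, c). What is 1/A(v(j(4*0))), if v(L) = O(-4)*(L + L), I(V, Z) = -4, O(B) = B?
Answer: 1/300 ≈ 0.0033333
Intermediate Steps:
j(c) = -24 - 4*c (j(c) = (6 + c)*(-4) = -24 - 4*c)
v(L) = -8*L (v(L) = -4*(L + L) = -8*L)
A(E) = 108 + E
1/A(v(j(4*0))) = 1/(108 - 8*(-24 - 16*0)) = 1/(108 - 8*(-24 - 4*0)) = 1/(108 - 8*(-24 + 0)) = 1/(108 - 8*(-24)) = 1/(108 + 192) = 1/300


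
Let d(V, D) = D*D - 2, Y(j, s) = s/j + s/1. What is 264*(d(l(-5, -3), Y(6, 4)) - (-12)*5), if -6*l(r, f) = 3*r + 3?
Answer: 63184/3 ≈ 21061.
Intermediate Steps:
l(r, f) = -1/2 - r/2 (l(r, f) = -(3*r + 3)/6 = -(3 + 3*r)/6 = -1/2 - r/2)
Y(j, s) = s + s/j (Y(j, s) = s/j + s*1 = s/j + s = s + s/j)
d(V, D) = -2 + D**2 (d(V, D) = D**2 - 2 = -2 + D**2)
264*(d(l(-5, -3), Y(6, 4)) - (-12)*5) = 264*((-2 + (4 + 4/6)**2) - (-12)*5) = 264*((-2 + (4 + 4*(1/6))**2) - 1*(-60)) = 264*((-2 + (4 + 2/3)**2) + 60) = 264*((-2 + (14/3)**2) + 60) = 264*((-2 + 196/9) + 60) = 264*(178/9 + 60) = 264*(718/9) = 63184/3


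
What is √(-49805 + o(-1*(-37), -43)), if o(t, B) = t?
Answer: 2*I*√12442 ≈ 223.09*I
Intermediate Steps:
√(-49805 + o(-1*(-37), -43)) = √(-49805 - 1*(-37)) = √(-49805 + 37) = √(-49768) = 2*I*√12442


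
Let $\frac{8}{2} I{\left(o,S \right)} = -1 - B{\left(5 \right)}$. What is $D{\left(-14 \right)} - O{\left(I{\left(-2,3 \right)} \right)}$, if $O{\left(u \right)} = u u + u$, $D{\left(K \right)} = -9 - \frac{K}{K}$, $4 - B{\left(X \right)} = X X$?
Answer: $-40$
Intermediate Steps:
$B{\left(X \right)} = 4 - X^{2}$ ($B{\left(X \right)} = 4 - X X = 4 - X^{2}$)
$I{\left(o,S \right)} = 5$ ($I{\left(o,S \right)} = \frac{-1 - \left(4 - 5^{2}\right)}{4} = \frac{-1 - \left(4 - 25\right)}{4} = \frac{-1 - -21}{4} = \frac{-1 + 21}{4} = \frac{1}{4} \cdot 20 = 5$)
$D{\left(K \right)} = -10$ ($D{\left(K \right)} = -9 - 1 = -10$)
$O{\left(u \right)} = u + u^{2}$ ($O{\left(u \right)} = u^{2} + u = u + u^{2}$)
$D{\left(-14 \right)} - O{\left(I{\left(-2,3 \right)} \right)} = -10 - 5 \left(1 + 5\right) = -10 - 5 \cdot 6 = -10 - 30 = -40$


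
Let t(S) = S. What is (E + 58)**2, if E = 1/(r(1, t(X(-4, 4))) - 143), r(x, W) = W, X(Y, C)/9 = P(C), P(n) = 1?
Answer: 60388441/17956 ≈ 3363.1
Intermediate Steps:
X(Y, C) = 9 (X(Y, C) = 9*1 = 9)
E = -1/134 (E = 1/(9 - 143) = 1/(-134) = -1/134 ≈ -0.0074627)
(E + 58)**2 = (-1/134 + 58)**2 = (7771/134)**2 = 60388441/17956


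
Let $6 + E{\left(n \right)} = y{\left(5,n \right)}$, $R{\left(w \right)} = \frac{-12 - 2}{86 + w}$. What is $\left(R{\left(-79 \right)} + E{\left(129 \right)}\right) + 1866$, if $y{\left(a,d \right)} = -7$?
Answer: $1851$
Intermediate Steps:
$R{\left(w \right)} = - \frac{14}{86 + w}$
$E{\left(n \right)} = -13$ ($E{\left(n \right)} = -6 - 7 = -13$)
$\left(R{\left(-79 \right)} + E{\left(129 \right)}\right) + 1866 = \left(- \frac{14}{86 - 79} - 13\right) + 1866 = \left(- \frac{14}{7} - 13\right) + 1866 = \left(\left(-14\right) \frac{1}{7} - 13\right) + 1866 = \left(-2 - 13\right) + 1866 = -15 + 1866 = 1851$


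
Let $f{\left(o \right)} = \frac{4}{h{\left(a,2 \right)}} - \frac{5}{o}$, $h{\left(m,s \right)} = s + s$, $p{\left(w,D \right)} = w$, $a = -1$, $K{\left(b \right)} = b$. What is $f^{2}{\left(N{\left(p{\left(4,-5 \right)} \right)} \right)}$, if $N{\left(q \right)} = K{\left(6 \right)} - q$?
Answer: $\frac{9}{4} \approx 2.25$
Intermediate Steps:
$N{\left(q \right)} = 6 - q$
$h{\left(m,s \right)} = 2 s$
$f{\left(o \right)} = 1 - \frac{5}{o}$ ($f{\left(o \right)} = \frac{4}{2 \cdot 2} - \frac{5}{o} = \frac{4}{4} - \frac{5}{o} = 4 \cdot \frac{1}{4} - \frac{5}{o} = 1 - \frac{5}{o}$)
$f^{2}{\left(N{\left(p{\left(4,-5 \right)} \right)} \right)} = \left(\frac{-5 + \left(6 - 4\right)}{6 - 4}\right)^{2} = \left(\frac{-5 + 2}{2}\right)^{2} = \left(\frac{1}{2} \left(-3\right)\right)^{2} = \left(- \frac{3}{2}\right)^{2} = \frac{9}{4}$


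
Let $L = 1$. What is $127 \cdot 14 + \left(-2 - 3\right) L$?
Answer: $1773$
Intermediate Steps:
$127 \cdot 14 + \left(-2 - 3\right) L = 127 \cdot 14 + \left(-2 - 3\right) 1 = 1778 - 5 = 1773$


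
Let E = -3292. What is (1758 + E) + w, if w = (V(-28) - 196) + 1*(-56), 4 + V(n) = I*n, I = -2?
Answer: -1734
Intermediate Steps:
V(n) = -4 - 2*n
w = -200 (w = ((-4 - 2*(-28)) - 196) + 1*(-56) = ((-4 + 56) - 196) - 56 = (52 - 196) - 56 = -144 - 56 = -200)
(1758 + E) + w = (1758 - 3292) - 200 = -1534 - 200 = -1734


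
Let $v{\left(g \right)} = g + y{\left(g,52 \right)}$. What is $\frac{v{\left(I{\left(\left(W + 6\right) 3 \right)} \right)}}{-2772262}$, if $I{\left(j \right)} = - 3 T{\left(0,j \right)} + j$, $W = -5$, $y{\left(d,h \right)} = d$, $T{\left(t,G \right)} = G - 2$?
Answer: $0$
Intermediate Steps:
$T{\left(t,G \right)} = -2 + G$
$I{\left(j \right)} = 6 - 2 j$ ($I{\left(j \right)} = - 3 \left(-2 + j\right) + j = \left(6 - 3 j\right) + j = 6 - 2 j$)
$v{\left(g \right)} = 2 g$ ($v{\left(g \right)} = g + g = 2 g$)
$\frac{v{\left(I{\left(\left(W + 6\right) 3 \right)} \right)}}{-2772262} = \frac{2 \left(6 - 2 \left(-5 + 6\right) 3\right)}{-2772262} = 2 \left(6 - 2 \cdot 1 \cdot 3\right) \left(- \frac{1}{2772262}\right) = 2 \left(6 - 6\right) \left(- \frac{1}{2772262}\right) = 2 \cdot 0 \left(- \frac{1}{2772262}\right) = 0 \left(- \frac{1}{2772262}\right) = 0$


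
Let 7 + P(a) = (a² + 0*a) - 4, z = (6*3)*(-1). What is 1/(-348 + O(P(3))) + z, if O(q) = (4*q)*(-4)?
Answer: -5689/316 ≈ -18.003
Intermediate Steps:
z = -18 (z = 18*(-1) = -18)
P(a) = -11 + a² (P(a) = -7 + ((a² + 0*a) - 4) = -7 + ((a² + 0) - 4) = -7 + (a² - 4) = -7 + (-4 + a²) = -11 + a²)
O(q) = -16*q
1/(-348 + O(P(3))) + z = 1/(-348 - 16*(-11 + 3²)) - 18 = 1/(-348 - 16*(-11 + 9)) - 18 = 1/(-348 - 16*(-2)) - 18 = 1/(-348 + 32) - 18 = 1/(-316) - 18 = -1/316 - 18 = -5689/316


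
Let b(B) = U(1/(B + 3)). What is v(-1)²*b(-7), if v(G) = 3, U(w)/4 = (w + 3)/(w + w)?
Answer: -198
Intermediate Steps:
U(w) = 2*(3 + w)/w (U(w) = 4*((w + 3)/(w + w)) = 4*((3 + w)/((2*w))) = 4*((3 + w)*(1/(2*w))) = 4*((3 + w)/(2*w)) = 2*(3 + w)/w)
b(B) = 20 + 6*B (b(B) = 2 + 6/(1/(B + 3)) = 2 + 6/(1/(3 + B)) = 2 + 6*(3 + B) = 2 + (18 + 6*B) = 20 + 6*B)
v(-1)²*b(-7) = 3²*(20 + 6*(-7)) = 9*(20 - 42) = 9*(-22) = -198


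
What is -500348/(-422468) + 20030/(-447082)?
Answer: 867881252/761604187 ≈ 1.1395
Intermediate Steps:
-500348/(-422468) + 20030/(-447082) = -500348*(-1/422468) + 20030*(-1/447082) = 125087/105617 - 10015/223541 = 867881252/761604187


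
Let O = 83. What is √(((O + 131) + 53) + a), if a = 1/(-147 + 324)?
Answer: 2*√2091255/177 ≈ 16.340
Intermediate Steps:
a = 1/177 ≈ 0.0056497
√(((O + 131) + 53) + a) = √(((83 + 131) + 53) + 1/177) = √((214 + 53) + 1/177) = √(267 + 1/177) = √(47260/177) = 2*√2091255/177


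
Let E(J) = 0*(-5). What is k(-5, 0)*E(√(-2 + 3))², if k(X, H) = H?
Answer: 0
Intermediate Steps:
E(J) = 0
k(-5, 0)*E(√(-2 + 3))² = 0*0² = 0*0 = 0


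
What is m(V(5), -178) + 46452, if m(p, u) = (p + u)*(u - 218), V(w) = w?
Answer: 114960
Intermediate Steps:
m(p, u) = (-218 + u)*(p + u) (m(p, u) = (p + u)*(-218 + u) = (-218 + u)*(p + u))
m(V(5), -178) + 46452 = ((-178)² - 218*5 - 218*(-178) + 5*(-178)) + 46452 = (31684 - 1090 + 38804 - 890) + 46452 = 68508 + 46452 = 114960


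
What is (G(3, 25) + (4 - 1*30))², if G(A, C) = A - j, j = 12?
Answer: 1225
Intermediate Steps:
G(A, C) = -12 + A (G(A, C) = A - 1*12 = A - 12 = -12 + A)
(G(3, 25) + (4 - 1*30))² = ((-12 + 3) + (4 - 1*30))² = (-9 + (4 - 30))² = (-9 - 26)² = (-35)² = 1225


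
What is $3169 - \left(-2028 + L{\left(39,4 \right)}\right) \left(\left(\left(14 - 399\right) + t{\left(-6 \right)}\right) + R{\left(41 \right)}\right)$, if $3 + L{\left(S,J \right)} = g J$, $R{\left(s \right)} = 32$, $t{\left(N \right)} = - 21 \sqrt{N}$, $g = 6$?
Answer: $-705302 - 42147 i \sqrt{6} \approx -7.053 \cdot 10^{5} - 1.0324 \cdot 10^{5} i$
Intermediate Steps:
$L{\left(S,J \right)} = -3 + 6 J$
$3169 - \left(-2028 + L{\left(39,4 \right)}\right) \left(\left(\left(14 - 399\right) + t{\left(-6 \right)}\right) + R{\left(41 \right)}\right) = 3169 - \left(-2028 + \left(-3 + 6 \cdot 4\right)\right) \left(\left(\left(14 - 399\right) - 21 \sqrt{-6}\right) + 32\right) = 3169 - \left(-2028 + \left(-3 + 24\right)\right) \left(\left(-385 - 21 i \sqrt{6}\right) + 32\right) = 3169 - \left(-2028 + 21\right) \left(\left(-385 - 21 i \sqrt{6}\right) + 32\right) = 3169 - - 2007 \left(-353 - 21 i \sqrt{6}\right) = 3169 - \left(708471 + 42147 i \sqrt{6}\right) = -705302 - 42147 i \sqrt{6}$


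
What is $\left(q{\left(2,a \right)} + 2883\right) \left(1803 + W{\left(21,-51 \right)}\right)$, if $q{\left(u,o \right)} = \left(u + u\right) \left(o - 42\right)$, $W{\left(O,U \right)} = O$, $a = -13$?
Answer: $4857312$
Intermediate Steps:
$q{\left(u,o \right)} = 2 u \left(-42 + o\right)$
$\left(q{\left(2,a \right)} + 2883\right) \left(1803 + W{\left(21,-51 \right)}\right) = \left(2 \cdot 2 \left(-42 - 13\right) + 2883\right) \left(1803 + 21\right) = \left(2 \cdot 2 \left(-55\right) + 2883\right) 1824 = \left(-220 + 2883\right) 1824 = 2663 \cdot 1824 = 4857312$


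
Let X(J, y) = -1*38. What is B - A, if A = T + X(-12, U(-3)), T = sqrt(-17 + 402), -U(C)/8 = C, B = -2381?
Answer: -2343 - sqrt(385) ≈ -2362.6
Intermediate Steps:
U(C) = -8*C
X(J, y) = -38
T = sqrt(385) ≈ 19.621
A = -38 + sqrt(385) (A = sqrt(385) - 38 = -38 + sqrt(385) ≈ -18.379)
B - A = -2381 - (-38 + sqrt(385)) = -2381 + (38 - sqrt(385)) = -2343 - sqrt(385)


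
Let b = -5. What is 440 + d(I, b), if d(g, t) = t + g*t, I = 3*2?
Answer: 405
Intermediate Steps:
I = 6
440 + d(I, b) = 440 - 5*(1 + 6) = 440 - 5*7 = 440 - 35 = 405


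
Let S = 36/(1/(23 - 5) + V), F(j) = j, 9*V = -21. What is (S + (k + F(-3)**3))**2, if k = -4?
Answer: 3682561/1681 ≈ 2190.7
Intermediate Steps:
V = -7/3 (V = (1/9)*(-21) = -7/3 ≈ -2.3333)
S = -648/41 (S = 36/(1/(23 - 5) - 7/3) = 36/(1/18 - 7/3) = 36/(-41/18) = 36*(-18/41) = -648/41 ≈ -15.805)
(S + (k + F(-3)**3))**2 = (-648/41 + (-4 + (-3)**3))**2 = (-648/41 + (-4 - 27))**2 = (-648/41 - 31)**2 = (-1919/41)**2 = 3682561/1681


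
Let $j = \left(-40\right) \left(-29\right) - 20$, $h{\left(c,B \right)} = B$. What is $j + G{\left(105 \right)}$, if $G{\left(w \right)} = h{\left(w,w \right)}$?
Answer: $1245$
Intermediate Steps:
$j = 1140$ ($j = 1160 - 20 = 1140$)
$G{\left(w \right)} = w$
$j + G{\left(105 \right)} = 1140 + 105 = 1245$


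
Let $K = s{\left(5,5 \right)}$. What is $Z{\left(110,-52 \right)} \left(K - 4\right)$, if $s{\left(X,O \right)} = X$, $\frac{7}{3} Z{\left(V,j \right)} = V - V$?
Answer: $0$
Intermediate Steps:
$Z{\left(V,j \right)} = 0$ ($Z{\left(V,j \right)} = \frac{3 \left(V - V\right)}{7} = \frac{3}{7} \cdot 0 = 0$)
$K = 5$
$Z{\left(110,-52 \right)} \left(K - 4\right) = 0 \left(5 - 4\right) = 0 \cdot 1 = 0$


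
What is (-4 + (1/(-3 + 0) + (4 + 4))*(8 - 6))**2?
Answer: 1156/9 ≈ 128.44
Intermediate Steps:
(-4 + (1/(-3 + 0) + (4 + 4))*(8 - 6))**2 = (-4 + (1/(-3) + 8)*2)**2 = (-4 + (-1/3 + 8)*2)**2 = (-4 + (23/3)*2)**2 = (-4 + 46/3)**2 = (34/3)**2 = 1156/9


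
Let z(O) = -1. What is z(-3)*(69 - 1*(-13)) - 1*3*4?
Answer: -94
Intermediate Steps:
z(-3)*(69 - 1*(-13)) - 1*3*4 = -(69 - 1*(-13)) - 1*3*4 = -(69 + 13) - 3*4 = -1*82 - 12 = -82 - 12 = -94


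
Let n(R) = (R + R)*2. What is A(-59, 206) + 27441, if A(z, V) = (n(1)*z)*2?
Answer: 26969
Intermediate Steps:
n(R) = 4*R (n(R) = (2*R)*2 = 4*R)
A(z, V) = 8*z (A(z, V) = ((4*1)*z)*2 = (4*z)*2 = 8*z)
A(-59, 206) + 27441 = 8*(-59) + 27441 = -472 + 27441 = 26969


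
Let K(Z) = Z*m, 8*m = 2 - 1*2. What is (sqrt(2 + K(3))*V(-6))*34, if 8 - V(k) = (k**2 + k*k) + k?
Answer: -1972*sqrt(2) ≈ -2788.8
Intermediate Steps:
m = 0 (m = (2 - 1*2)/8 = (2 - 2)/8 = (1/8)*0 = 0)
K(Z) = 0 (K(Z) = Z*0 = 0)
V(k) = 8 - k - 2*k**2 (V(k) = 8 - ((k**2 + k*k) + k) = 8 - ((k**2 + k**2) + k) = 8 - (2*k**2 + k) = 8 - (k + 2*k**2) = 8 + (-k - 2*k**2) = 8 - k - 2*k**2)
(sqrt(2 + K(3))*V(-6))*34 = (sqrt(2 + 0)*(8 - 1*(-6) - 2*(-6)**2))*34 = (sqrt(2)*(8 + 6 - 2*36))*34 = (sqrt(2)*(8 + 6 - 72))*34 = (sqrt(2)*(-58))*34 = -58*sqrt(2)*34 = -1972*sqrt(2)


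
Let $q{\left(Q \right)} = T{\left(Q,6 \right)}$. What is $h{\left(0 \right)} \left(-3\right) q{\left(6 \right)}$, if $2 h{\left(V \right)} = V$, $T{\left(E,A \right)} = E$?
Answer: $0$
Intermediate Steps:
$h{\left(V \right)} = \frac{V}{2}$
$q{\left(Q \right)} = Q$
$h{\left(0 \right)} \left(-3\right) q{\left(6 \right)} = \frac{1}{2} \cdot 0 \left(-3\right) 6 = 0 \left(-3\right) 6 = 0 \cdot 6 = 0$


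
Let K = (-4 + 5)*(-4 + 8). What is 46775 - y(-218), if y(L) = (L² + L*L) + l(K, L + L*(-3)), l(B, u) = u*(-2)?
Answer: -47401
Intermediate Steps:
K = 4 (K = 1*4 = 4)
l(B, u) = -2*u
y(L) = 2*L² + 4*L (y(L) = (L² + L*L) - 2*(L + L*(-3)) = (L² + L²) - 2*(L - 3*L) = 2*L² - (-4)*L = 2*L² + 4*L)
46775 - y(-218) = 46775 - 2*(-218)*(2 - 218) = 46775 - 2*(-218)*(-216) = 46775 - 1*94176 = 46775 - 94176 = -47401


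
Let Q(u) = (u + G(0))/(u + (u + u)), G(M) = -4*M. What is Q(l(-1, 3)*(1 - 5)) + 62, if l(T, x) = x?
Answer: 187/3 ≈ 62.333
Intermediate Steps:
Q(u) = 1/3 (Q(u) = (u - 4*0)/(u + (u + u)) = (u + 0)/(u + 2*u) = u/((3*u)) = u*(1/(3*u)) = 1/3)
Q(l(-1, 3)*(1 - 5)) + 62 = 1/3 + 62 = 187/3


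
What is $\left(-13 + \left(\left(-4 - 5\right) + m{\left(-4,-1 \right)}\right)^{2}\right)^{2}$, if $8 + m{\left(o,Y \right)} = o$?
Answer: $183184$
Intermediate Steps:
$m{\left(o,Y \right)} = -8 + o$
$\left(-13 + \left(\left(-4 - 5\right) + m{\left(-4,-1 \right)}\right)^{2}\right)^{2} = \left(-13 + \left(\left(-4 - 5\right) - 12\right)^{2}\right)^{2} = \left(-13 + \left(-9 - 12\right)^{2}\right)^{2} = \left(-13 + \left(-21\right)^{2}\right)^{2} = \left(-13 + 441\right)^{2} = 428^{2} = 183184$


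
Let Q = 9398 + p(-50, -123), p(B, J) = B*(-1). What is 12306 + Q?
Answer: 21754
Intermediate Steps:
p(B, J) = -B
Q = 9448 (Q = 9398 - 1*(-50) = 9398 + 50 = 9448)
12306 + Q = 12306 + 9448 = 21754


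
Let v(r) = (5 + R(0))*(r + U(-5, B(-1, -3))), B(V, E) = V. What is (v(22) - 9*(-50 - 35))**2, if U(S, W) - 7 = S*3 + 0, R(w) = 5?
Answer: 819025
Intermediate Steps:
U(S, W) = 7 + 3*S (U(S, W) = 7 + (S*3 + 0) = 7 + (3*S + 0) = 7 + 3*S)
v(r) = -80 + 10*r (v(r) = (5 + 5)*(r + (7 + 3*(-5))) = 10*(r + (7 - 15)) = 10*(r - 8) = 10*(-8 + r) = -80 + 10*r)
(v(22) - 9*(-50 - 35))**2 = ((-80 + 10*22) - 9*(-50 - 35))**2 = ((-80 + 220) - 9*(-85))**2 = (140 + 765)**2 = 905**2 = 819025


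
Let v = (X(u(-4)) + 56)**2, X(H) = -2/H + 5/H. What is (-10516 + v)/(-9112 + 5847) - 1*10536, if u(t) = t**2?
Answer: -1760905269/167168 ≈ -10534.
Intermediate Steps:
X(H) = 3/H
v = 808201/256 (v = (3/((-4)**2) + 56)**2 = (3/16 + 56)**2 = (899/16)**2 = 808201/256 ≈ 3157.0)
(-10516 + v)/(-9112 + 5847) - 1*10536 = (-10516 + 808201/256)/(-9112 + 5847) - 1*10536 = -1883895/256/(-3265) - 10536 = -1883895/256*(-1/3265) - 10536 = 376779/167168 - 10536 = -1760905269/167168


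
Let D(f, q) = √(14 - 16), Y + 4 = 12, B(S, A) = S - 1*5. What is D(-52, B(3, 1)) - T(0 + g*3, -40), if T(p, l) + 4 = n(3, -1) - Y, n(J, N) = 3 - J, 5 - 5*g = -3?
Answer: 12 + I*√2 ≈ 12.0 + 1.4142*I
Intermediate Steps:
g = 8/5 (g = 1 - ⅕*(-3) = 1 + ⅗ = 8/5 ≈ 1.6000)
B(S, A) = -5 + S (B(S, A) = S - 5 = -5 + S)
Y = 8 (Y = -4 + 12 = 8)
T(p, l) = -12 (T(p, l) = -4 + ((3 - 1*3) - 1*8) = -4 + ((3 - 3) - 8) = -4 + (0 - 8) = -4 - 8 = -12)
D(f, q) = I*√2 (D(f, q) = √(-2) = I*√2)
D(-52, B(3, 1)) - T(0 + g*3, -40) = I*√2 - 1*(-12) = I*√2 + 12 = 12 + I*√2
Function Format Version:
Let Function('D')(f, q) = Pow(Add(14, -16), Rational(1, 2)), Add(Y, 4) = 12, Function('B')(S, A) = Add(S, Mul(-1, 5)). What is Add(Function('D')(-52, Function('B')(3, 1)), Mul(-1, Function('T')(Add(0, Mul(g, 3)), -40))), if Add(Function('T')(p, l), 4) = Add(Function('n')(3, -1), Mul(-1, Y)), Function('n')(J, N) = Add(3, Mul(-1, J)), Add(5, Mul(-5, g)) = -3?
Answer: Add(12, Mul(I, Pow(2, Rational(1, 2)))) ≈ Add(12.000, Mul(1.4142, I))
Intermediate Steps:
g = Rational(8, 5) (g = Add(1, Mul(Rational(-1, 5), -3)) = Add(1, Rational(3, 5)) = Rational(8, 5) ≈ 1.6000)
Function('B')(S, A) = Add(-5, S) (Function('B')(S, A) = Add(S, -5) = Add(-5, S))
Y = 8 (Y = Add(-4, 12) = 8)
Function('T')(p, l) = -12 (Function('T')(p, l) = Add(-4, Add(Add(3, Mul(-1, 3)), Mul(-1, 8))) = Add(-4, Add(Add(3, -3), -8)) = Add(-4, Add(0, -8)) = Add(-4, -8) = -12)
Function('D')(f, q) = Mul(I, Pow(2, Rational(1, 2))) (Function('D')(f, q) = Pow(-2, Rational(1, 2)) = Mul(I, Pow(2, Rational(1, 2))))
Add(Function('D')(-52, Function('B')(3, 1)), Mul(-1, Function('T')(Add(0, Mul(g, 3)), -40))) = Add(Mul(I, Pow(2, Rational(1, 2))), Mul(-1, -12)) = Add(Mul(I, Pow(2, Rational(1, 2))), 12) = Add(12, Mul(I, Pow(2, Rational(1, 2))))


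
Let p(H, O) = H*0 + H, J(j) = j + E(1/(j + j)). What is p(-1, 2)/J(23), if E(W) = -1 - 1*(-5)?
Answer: -1/27 ≈ -0.037037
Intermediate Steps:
E(W) = 4 (E(W) = -1 + 5 = 4)
J(j) = 4 + j (J(j) = j + 4 = 4 + j)
p(H, O) = H (p(H, O) = 0 + H = H)
p(-1, 2)/J(23) = -1/(4 + 23) = -1/27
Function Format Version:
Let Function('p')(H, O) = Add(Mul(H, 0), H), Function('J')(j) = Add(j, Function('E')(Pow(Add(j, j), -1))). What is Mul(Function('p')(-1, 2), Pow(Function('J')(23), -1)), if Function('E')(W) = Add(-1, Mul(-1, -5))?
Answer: Rational(-1, 27) ≈ -0.037037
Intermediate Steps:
Function('E')(W) = 4 (Function('E')(W) = Add(-1, 5) = 4)
Function('J')(j) = Add(4, j) (Function('J')(j) = Add(j, 4) = Add(4, j))
Function('p')(H, O) = H (Function('p')(H, O) = Add(0, H) = H)
Mul(Function('p')(-1, 2), Pow(Function('J')(23), -1)) = Mul(-1, Pow(Add(4, 23), -1)) = Mul(-1, Pow(27, -1)) = Mul(-1, Rational(1, 27)) = Rational(-1, 27)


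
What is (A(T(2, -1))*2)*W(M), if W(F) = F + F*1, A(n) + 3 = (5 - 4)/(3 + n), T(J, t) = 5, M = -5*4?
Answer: 230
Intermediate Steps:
M = -20
A(n) = -3 + 1/(3 + n) (A(n) = -3 + (5 - 4)/(3 + n) = -3 + 1/(3 + n))
W(F) = 2*F (W(F) = F + F = 2*F)
(A(T(2, -1))*2)*W(M) = (((-8 - 3*5)/(3 + 5))*2)*(2*(-20)) = (((-8 - 15)/8)*2)*(-40) = (((1/8)*(-23))*2)*(-40) = -23/8*2*(-40) = -23/4*(-40) = 230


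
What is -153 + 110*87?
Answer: 9417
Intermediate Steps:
-153 + 110*87 = -153 + 9570 = 9417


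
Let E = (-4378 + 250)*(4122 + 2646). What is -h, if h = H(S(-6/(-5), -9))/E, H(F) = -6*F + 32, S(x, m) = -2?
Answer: 11/6984576 ≈ 1.5749e-6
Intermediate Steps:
E = -27938304 (E = -4128*6768 = -27938304)
H(F) = 32 - 6*F
h = -11/6984576 (h = (32 - 6*(-2))/(-27938304) = (32 + 12)*(-1/27938304) = 44*(-1/27938304) = -11/6984576 ≈ -1.5749e-6)
-h = -1*(-11/6984576) = 11/6984576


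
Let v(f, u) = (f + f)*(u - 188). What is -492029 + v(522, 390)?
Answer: -281141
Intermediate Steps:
v(f, u) = 2*f*(-188 + u) (v(f, u) = (2*f)*(-188 + u) = 2*f*(-188 + u))
-492029 + v(522, 390) = -492029 + 2*522*(-188 + 390) = -492029 + 2*522*202 = -492029 + 210888 = -281141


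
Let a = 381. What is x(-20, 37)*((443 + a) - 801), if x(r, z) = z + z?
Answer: 1702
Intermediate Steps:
x(r, z) = 2*z
x(-20, 37)*((443 + a) - 801) = (2*37)*((443 + 381) - 801) = 74*(824 - 801) = 74*23 = 1702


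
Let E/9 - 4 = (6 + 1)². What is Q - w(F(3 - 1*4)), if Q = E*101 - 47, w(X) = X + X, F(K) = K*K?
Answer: 48128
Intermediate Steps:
F(K) = K²
w(X) = 2*X
E = 477 (E = 36 + 9*(6 + 1)² = 36 + 9*7² = 36 + 9*49 = 36 + 441 = 477)
Q = 48130 (Q = 477*101 - 47 = 48177 - 47 = 48130)
Q - w(F(3 - 1*4)) = 48130 - 2*(3 - 1*4)² = 48130 - 2*(3 - 4)² = 48130 - 2*(-1)² = 48130 - 2 = 48128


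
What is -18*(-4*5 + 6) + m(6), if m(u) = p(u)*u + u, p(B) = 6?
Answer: 294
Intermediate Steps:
m(u) = 7*u (m(u) = 6*u + u = 7*u)
-18*(-4*5 + 6) + m(6) = -18*(-4*5 + 6) + 7*6 = -18*(-20 + 6) + 42 = -18*(-14) + 42 = 252 + 42 = 294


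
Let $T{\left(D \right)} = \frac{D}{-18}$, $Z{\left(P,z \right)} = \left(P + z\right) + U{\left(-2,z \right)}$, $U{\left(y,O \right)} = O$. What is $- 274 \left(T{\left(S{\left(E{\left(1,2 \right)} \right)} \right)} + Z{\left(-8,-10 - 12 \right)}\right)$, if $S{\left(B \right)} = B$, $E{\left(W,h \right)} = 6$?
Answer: $\frac{43018}{3} \approx 14339.0$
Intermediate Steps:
$Z{\left(P,z \right)} = P + 2 z$ ($Z{\left(P,z \right)} = \left(P + z\right) + z = P + 2 z$)
$T{\left(D \right)} = - \frac{D}{18}$ ($T{\left(D \right)} = D \left(- \frac{1}{18}\right) = - \frac{D}{18}$)
$- 274 \left(T{\left(S{\left(E{\left(1,2 \right)} \right)} \right)} + Z{\left(-8,-10 - 12 \right)}\right) = - 274 \left(\left(- \frac{1}{18}\right) 6 + \left(-8 + 2 \left(-10 - 12\right)\right)\right) = - 274 \left(- \frac{1}{3} + \left(-8 + 2 \left(-10 - 12\right)\right)\right) = - 274 \left(- \frac{1}{3} + \left(-8 + 2 \left(-22\right)\right)\right) = - 274 \left(- \frac{1}{3} - 52\right) = \left(-274\right) \left(- \frac{157}{3}\right) = \frac{43018}{3}$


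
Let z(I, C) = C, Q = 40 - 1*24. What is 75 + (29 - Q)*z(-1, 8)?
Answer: 179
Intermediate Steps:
Q = 16 (Q = 40 - 24 = 16)
75 + (29 - Q)*z(-1, 8) = 75 + (29 - 1*16)*8 = 75 + (29 - 16)*8 = 75 + 13*8 = 75 + 104 = 179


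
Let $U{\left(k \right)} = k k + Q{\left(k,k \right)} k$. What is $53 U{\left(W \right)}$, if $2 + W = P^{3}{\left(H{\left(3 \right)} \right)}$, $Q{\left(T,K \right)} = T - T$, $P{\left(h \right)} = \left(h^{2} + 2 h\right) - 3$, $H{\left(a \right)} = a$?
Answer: $157891028$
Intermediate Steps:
$P{\left(h \right)} = -3 + h^{2} + 2 h$
$Q{\left(T,K \right)} = 0$
$W = 1726$ ($W = -2 + \left(-3 + 3^{2} + 2 \cdot 3\right)^{3} = -2 + \left(-3 + 9 + 6\right)^{3} = -2 + 12^{3} = -2 + 1728 = 1726$)
$U{\left(k \right)} = k^{2}$ ($U{\left(k \right)} = k k + 0 k = k^{2} + 0 = k^{2}$)
$53 U{\left(W \right)} = 53 \cdot 1726^{2} = 53 \cdot 2979076 = 157891028$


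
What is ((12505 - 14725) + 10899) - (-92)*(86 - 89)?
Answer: 8403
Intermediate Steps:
((12505 - 14725) + 10899) - (-92)*(86 - 89) = (-2220 + 10899) - (-92)*(-3) = 8679 - 1*276 = 8679 - 276 = 8403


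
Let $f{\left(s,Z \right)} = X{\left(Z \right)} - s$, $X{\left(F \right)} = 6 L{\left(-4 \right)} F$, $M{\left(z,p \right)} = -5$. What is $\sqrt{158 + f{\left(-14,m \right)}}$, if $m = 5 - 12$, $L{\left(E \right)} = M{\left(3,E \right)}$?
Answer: $\sqrt{382} \approx 19.545$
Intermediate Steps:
$L{\left(E \right)} = -5$
$m = -7$ ($m = 5 - 12 = -7$)
$X{\left(F \right)} = - 30 F$ ($X{\left(F \right)} = 6 \left(-5\right) F = - 30 F$)
$f{\left(s,Z \right)} = - s - 30 Z$ ($f{\left(s,Z \right)} = - 30 Z - s = - s - 30 Z$)
$\sqrt{158 + f{\left(-14,m \right)}} = \sqrt{158 - -224} = \sqrt{158 + \left(14 + 210\right)} = \sqrt{158 + 224} = \sqrt{382}$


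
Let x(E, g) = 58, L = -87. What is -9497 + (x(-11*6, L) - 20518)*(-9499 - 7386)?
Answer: 345457603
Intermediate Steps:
-9497 + (x(-11*6, L) - 20518)*(-9499 - 7386) = -9497 + (58 - 20518)*(-9499 - 7386) = -9497 - 20460*(-16885) = -9497 + 345467100 = 345457603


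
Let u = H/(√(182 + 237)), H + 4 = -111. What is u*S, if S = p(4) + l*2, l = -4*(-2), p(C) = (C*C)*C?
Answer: -9200*√419/419 ≈ -449.45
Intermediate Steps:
H = -115 (H = -4 - 111 = -115)
p(C) = C³ (p(C) = C²*C = C³)
l = 8
u = -115*√419/419 (u = -115/√(182 + 237) = -115*√419/419 ≈ -5.6181)
S = 80 (S = 4³ + 8*2 = 64 + 16 = 80)
u*S = -115*√419/419*80 = -9200*√419/419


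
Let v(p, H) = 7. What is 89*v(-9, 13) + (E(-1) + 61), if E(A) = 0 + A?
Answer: 683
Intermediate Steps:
E(A) = A
89*v(-9, 13) + (E(-1) + 61) = 89*7 + (-1 + 61) = 623 + 60 = 683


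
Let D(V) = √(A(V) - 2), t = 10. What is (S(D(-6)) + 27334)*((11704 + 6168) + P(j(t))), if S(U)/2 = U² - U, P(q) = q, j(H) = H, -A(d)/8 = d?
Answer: 490431732 - 35764*√46 ≈ 4.9019e+8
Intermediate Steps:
A(d) = -8*d
D(V) = √(-2 - 8*V) (D(V) = √(-8*V - 2) = √(-2 - 8*V))
S(U) = -2*U + 2*U² (S(U) = 2*(U² - U) = -2*U + 2*U²)
(S(D(-6)) + 27334)*((11704 + 6168) + P(j(t))) = (2*√(-2 - 8*(-6))*(-1 + √(-2 - 8*(-6))) + 27334)*((11704 + 6168) + 10) = (2*√(-2 + 48)*(-1 + √(-2 + 48)) + 27334)*(17872 + 10) = (2*√46*(-1 + √46) + 27334)*17882 = (27334 + 2*√46*(-1 + √46))*17882 = 488786588 + 35764*√46*(-1 + √46)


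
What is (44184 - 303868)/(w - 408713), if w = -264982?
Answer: 259684/673695 ≈ 0.38546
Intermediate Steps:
(44184 - 303868)/(w - 408713) = (44184 - 303868)/(-264982 - 408713) = -259684/(-673695) = -259684*(-1/673695) = 259684/673695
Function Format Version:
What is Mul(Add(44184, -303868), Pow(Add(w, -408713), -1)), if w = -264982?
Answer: Rational(259684, 673695) ≈ 0.38546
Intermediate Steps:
Mul(Add(44184, -303868), Pow(Add(w, -408713), -1)) = Mul(Add(44184, -303868), Pow(Add(-264982, -408713), -1)) = Mul(-259684, Pow(-673695, -1)) = Mul(-259684, Rational(-1, 673695)) = Rational(259684, 673695)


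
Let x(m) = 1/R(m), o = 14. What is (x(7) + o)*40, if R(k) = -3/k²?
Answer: -280/3 ≈ -93.333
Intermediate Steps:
R(k) = -3/k²
x(m) = -m²/3 (x(m) = 1/(-3/m²) = -m²/3)
(x(7) + o)*40 = (-⅓*7² + 14)*40 = (-⅓*49 + 14)*40 = (-49/3 + 14)*40 = -7/3*40 = -280/3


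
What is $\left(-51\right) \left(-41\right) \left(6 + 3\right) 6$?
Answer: $112914$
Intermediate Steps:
$\left(-51\right) \left(-41\right) \left(6 + 3\right) 6 = 2091 \cdot 9 \cdot 6 = 2091 \cdot 54 = 112914$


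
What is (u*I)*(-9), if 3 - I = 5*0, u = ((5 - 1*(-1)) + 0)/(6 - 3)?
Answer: -54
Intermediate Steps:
u = 2 (u = ((5 + 1) + 0)/3 = (6 + 0)*(1/3) = 6*(1/3) = 2)
I = 3 (I = 3 - 5*0 = 3 - 1*0 = 3 + 0 = 3)
(u*I)*(-9) = (2*3)*(-9) = 6*(-9) = -54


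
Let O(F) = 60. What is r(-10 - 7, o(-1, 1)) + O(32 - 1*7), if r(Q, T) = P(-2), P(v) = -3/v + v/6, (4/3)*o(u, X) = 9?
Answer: 367/6 ≈ 61.167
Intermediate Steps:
o(u, X) = 27/4 (o(u, X) = (3/4)*9 = 27/4)
P(v) = -3/v + v/6 (P(v) = -3/v + v*(1/6) = -3/v + v/6)
r(Q, T) = 7/6 (r(Q, T) = -3/(-2) + (1/6)*(-2) = -3*(-1/2) - 1/3 = 3/2 - 1/3 = 7/6)
r(-10 - 7, o(-1, 1)) + O(32 - 1*7) = 7/6 + 60 = 367/6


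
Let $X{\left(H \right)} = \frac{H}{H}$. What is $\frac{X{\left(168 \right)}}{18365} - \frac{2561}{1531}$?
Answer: $- \frac{47031234}{28116815} \approx -1.6727$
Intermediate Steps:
$X{\left(H \right)} = 1$
$\frac{X{\left(168 \right)}}{18365} - \frac{2561}{1531} = 1 \cdot \frac{1}{18365} - \frac{2561}{1531} = \frac{1}{18365} - \frac{2561}{1531} = - \frac{47031234}{28116815}$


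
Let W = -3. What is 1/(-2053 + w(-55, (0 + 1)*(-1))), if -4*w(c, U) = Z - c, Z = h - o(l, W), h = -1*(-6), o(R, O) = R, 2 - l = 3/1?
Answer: -2/4137 ≈ -0.00048344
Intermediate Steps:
l = -1 (l = 2 - 3/1 = 2 - 3 = -1)
h = 6
Z = 7 (Z = 6 - 1*(-1) = 6 + 1 = 7)
w(c, U) = -7/4 + c/4 (w(c, U) = -(7 - c)/4 = -7/4 + c/4)
1/(-2053 + w(-55, (0 + 1)*(-1))) = 1/(-2053 + (-7/4 + (¼)*(-55))) = 1/(-2053 + (-7/4 - 55/4)) = 1/(-2053 - 31/2) = 1/(-4137/2) = -2/4137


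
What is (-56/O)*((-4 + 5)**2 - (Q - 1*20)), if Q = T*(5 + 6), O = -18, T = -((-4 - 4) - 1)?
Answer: -728/3 ≈ -242.67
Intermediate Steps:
T = 9 (T = -(-8 - 1) = -1*(-9) = 9)
Q = 99 (Q = 9*(5 + 6) = 9*11 = 99)
(-56/O)*((-4 + 5)**2 - (Q - 1*20)) = (-56/(-18))*((-4 + 5)**2 - (99 - 1*20)) = (-56*(-1/18))*(1**2 - (99 - 20)) = 28*(1 - 1*79)/9 = 28*(1 - 79)/9 = (28/9)*(-78) = -728/3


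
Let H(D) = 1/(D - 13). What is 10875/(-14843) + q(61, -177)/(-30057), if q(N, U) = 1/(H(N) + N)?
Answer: -319134192113/435577497793 ≈ -0.73267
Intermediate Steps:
H(D) = 1/(-13 + D)
q(N, U) = 1/(N + 1/(-13 + N)) (q(N, U) = 1/(1/(-13 + N) + N) = 1/(N + 1/(-13 + N)))
10875/(-14843) + q(61, -177)/(-30057) = 10875/(-14843) + ((-13 + 61)/(1 + 61*(-13 + 61)))/(-30057) = 10875*(-1/14843) + (48/(1 + 61*48))*(-1/30057) = -10875/14843 + (48/(1 + 2928))*(-1/30057) = -10875/14843 + (48/2929)*(-1/30057) = -10875/14843 - 16/29345651 = -319134192113/435577497793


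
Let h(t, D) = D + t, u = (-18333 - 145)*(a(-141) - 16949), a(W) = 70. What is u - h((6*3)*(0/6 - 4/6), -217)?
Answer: 311890391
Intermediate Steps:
u = 311890162 (u = (-18333 - 145)*(70 - 16949) = -18478*(-16879) = 311890162)
u - h((6*3)*(0/6 - 4/6), -217) = 311890162 - (-217 + (6*3)*(0/6 - 4/6)) = 311890162 - (-217 + 18*(0*(⅙) - 4*⅙)) = 311890162 - (-217 + 18*(0 - ⅔)) = 311890162 - (-217 + 18*(-⅔)) = 311890162 - (-217 - 12) = 311890162 - 1*(-229) = 311890162 + 229 = 311890391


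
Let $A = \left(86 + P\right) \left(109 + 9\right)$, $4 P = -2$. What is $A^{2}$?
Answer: $101787921$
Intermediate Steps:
$P = - \frac{1}{2}$ ($P = \frac{1}{4} \left(-2\right) = - \frac{1}{2} \approx -0.5$)
$A = 10089$ ($A = \left(86 - \frac{1}{2}\right) \left(109 + 9\right) = \frac{171}{2} \cdot 118 = 10089$)
$A^{2} = 10089^{2} = 101787921$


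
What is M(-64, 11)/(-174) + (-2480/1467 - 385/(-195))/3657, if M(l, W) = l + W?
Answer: 1232434051/4045073526 ≈ 0.30468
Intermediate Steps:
M(l, W) = W + l
M(-64, 11)/(-174) + (-2480/1467 - 385/(-195))/3657 = (11 - 64)/(-174) + (-2480/1467 - 385/(-195))/3657 = -53*(-1/174) + (-2480*1/1467 - 385*(-1/195))*(1/3657) = 53/174 + (-2480/1467 + 77/39)*(1/3657) = 53/174 + (5413/19071)*(1/3657) = 53/174 + 5413/69742647 = 1232434051/4045073526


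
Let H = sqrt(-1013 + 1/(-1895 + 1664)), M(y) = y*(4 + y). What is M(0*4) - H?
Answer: -2*I*sqrt(13513731)/231 ≈ -31.828*I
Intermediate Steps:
H = 2*I*sqrt(13513731)/231 (H = sqrt(-1013 + 1/(-231)) = sqrt(-1013 - 1/231) = sqrt(-234004/231) = 2*I*sqrt(13513731)/231 ≈ 31.828*I)
M(0*4) - H = (0*4)*(4 + 0*4) - 2*I*sqrt(13513731)/231 = 0*(4 + 0) - 2*I*sqrt(13513731)/231 = 0*4 - 2*I*sqrt(13513731)/231 = 0 - 2*I*sqrt(13513731)/231 = -2*I*sqrt(13513731)/231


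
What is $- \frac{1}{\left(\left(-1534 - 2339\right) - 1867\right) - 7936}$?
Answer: $\frac{1}{13676} \approx 7.3121 \cdot 10^{-5}$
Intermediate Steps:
$- \frac{1}{\left(\left(-1534 - 2339\right) - 1867\right) - 7936} = - \frac{1}{\left(-3873 - 1867\right) - 7936} = - \frac{1}{-5740 - 7936} = - \frac{1}{-13676} = \left(-1\right) \left(- \frac{1}{13676}\right) = \frac{1}{13676}$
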